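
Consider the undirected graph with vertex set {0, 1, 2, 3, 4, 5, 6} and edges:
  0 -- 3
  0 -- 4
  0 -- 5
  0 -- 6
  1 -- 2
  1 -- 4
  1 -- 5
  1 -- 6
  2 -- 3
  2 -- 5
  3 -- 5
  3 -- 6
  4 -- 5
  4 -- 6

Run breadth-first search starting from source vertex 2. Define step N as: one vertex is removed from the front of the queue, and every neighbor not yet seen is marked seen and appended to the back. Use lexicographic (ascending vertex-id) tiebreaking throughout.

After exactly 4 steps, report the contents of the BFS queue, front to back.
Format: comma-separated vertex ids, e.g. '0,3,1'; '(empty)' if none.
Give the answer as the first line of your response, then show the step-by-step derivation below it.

4,6,0

step 1: dequeue 2; queue=[1,3,5]; order=2
step 2: dequeue 1; queue=[3,5,4,6]; order=2,1
step 3: dequeue 3; queue=[5,4,6,0]; order=2,1,3
step 4: dequeue 5; queue=[4,6,0]; order=2,1,3,5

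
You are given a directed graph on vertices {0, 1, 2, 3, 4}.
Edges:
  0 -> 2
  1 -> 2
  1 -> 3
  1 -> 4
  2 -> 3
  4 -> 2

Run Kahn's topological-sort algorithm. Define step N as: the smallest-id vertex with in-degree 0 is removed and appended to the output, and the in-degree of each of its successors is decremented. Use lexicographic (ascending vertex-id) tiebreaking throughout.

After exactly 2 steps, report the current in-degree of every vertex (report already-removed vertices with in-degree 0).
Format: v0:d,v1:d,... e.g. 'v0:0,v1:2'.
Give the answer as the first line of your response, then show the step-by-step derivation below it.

v0:0,v1:0,v2:1,v3:1,v4:0

step 1: output 0; order=[0]; indeg=(0,0,2,2,1)
step 2: output 1; order=[0,1]; indeg=(0,0,1,1,0)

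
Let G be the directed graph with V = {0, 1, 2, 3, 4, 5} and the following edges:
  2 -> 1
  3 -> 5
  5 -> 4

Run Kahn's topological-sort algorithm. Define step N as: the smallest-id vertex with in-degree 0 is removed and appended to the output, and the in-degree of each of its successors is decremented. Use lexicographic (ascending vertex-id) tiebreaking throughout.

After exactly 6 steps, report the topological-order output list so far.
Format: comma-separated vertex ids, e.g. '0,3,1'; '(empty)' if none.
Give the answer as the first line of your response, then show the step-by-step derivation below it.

0,2,1,3,5,4

step 1: output 0; order=[0]; indeg=(0,1,0,0,1,1)
step 2: output 2; order=[0,2]; indeg=(0,0,0,0,1,1)
step 3: output 1; order=[0,2,1]; indeg=(0,0,0,0,1,1)
step 4: output 3; order=[0,2,1,3]; indeg=(0,0,0,0,1,0)
step 5: output 5; order=[0,2,1,3,5]; indeg=(0,0,0,0,0,0)
step 6: output 4; order=[0,2,1,3,5,4]; indeg=(0,0,0,0,0,0)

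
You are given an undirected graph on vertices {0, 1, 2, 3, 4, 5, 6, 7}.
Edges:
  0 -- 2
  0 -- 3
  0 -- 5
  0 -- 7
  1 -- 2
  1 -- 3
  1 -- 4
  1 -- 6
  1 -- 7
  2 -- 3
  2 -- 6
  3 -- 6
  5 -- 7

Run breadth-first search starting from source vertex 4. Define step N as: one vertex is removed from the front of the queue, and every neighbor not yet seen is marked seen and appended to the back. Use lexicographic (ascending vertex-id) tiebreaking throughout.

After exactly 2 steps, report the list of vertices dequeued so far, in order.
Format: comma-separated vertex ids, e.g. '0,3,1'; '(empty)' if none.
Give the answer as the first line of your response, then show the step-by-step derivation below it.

4,1

step 1: dequeue 4; queue=[1]; order=4
step 2: dequeue 1; queue=[2,3,6,7]; order=4,1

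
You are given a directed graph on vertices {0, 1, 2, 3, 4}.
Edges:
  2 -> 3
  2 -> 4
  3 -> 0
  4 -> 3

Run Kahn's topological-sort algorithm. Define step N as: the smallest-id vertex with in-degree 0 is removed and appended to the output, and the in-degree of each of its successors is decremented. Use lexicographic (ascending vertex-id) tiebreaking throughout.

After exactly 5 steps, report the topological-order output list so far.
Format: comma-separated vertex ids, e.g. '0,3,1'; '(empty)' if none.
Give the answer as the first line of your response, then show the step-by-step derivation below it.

1,2,4,3,0

step 1: output 1; order=[1]; indeg=(1,0,0,2,1)
step 2: output 2; order=[1,2]; indeg=(1,0,0,1,0)
step 3: output 4; order=[1,2,4]; indeg=(1,0,0,0,0)
step 4: output 3; order=[1,2,4,3]; indeg=(0,0,0,0,0)
step 5: output 0; order=[1,2,4,3,0]; indeg=(0,0,0,0,0)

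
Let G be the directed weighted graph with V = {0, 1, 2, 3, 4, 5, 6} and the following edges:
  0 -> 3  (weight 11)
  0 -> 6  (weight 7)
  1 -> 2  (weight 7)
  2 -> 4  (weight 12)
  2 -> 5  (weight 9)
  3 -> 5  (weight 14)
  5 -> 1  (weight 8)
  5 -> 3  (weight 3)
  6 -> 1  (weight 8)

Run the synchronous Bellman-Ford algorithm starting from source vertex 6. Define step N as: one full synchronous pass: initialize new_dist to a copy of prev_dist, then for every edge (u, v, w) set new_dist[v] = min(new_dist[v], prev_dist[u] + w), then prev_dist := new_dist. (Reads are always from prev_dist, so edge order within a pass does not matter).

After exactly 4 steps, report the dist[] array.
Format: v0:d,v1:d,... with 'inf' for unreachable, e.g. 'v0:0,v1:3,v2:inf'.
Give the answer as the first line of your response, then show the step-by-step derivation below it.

v0:inf,v1:8,v2:15,v3:27,v4:27,v5:24,v6:0

step 1: dist = v0:inf,v1:8,v2:inf,v3:inf,v4:inf,v5:inf,v6:0
step 2: dist = v0:inf,v1:8,v2:15,v3:inf,v4:inf,v5:inf,v6:0
step 3: dist = v0:inf,v1:8,v2:15,v3:inf,v4:27,v5:24,v6:0
step 4: dist = v0:inf,v1:8,v2:15,v3:27,v4:27,v5:24,v6:0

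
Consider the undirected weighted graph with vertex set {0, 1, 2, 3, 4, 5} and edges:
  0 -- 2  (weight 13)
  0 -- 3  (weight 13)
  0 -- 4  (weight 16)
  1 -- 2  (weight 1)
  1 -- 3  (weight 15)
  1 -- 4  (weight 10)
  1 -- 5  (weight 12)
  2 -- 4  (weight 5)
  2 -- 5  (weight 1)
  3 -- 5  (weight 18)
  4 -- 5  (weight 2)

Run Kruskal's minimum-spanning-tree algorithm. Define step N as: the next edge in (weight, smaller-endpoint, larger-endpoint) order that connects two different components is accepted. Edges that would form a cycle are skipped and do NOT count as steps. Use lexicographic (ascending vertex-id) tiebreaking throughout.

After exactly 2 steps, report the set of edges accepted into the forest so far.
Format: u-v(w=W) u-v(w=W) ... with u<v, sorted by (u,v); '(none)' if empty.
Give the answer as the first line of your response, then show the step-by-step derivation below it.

1-2(w=1) 2-5(w=1)

step 1: add edge 1-2 (w=1); MST = {1-2(w=1)}
step 2: add edge 2-5 (w=1); MST = {1-2(w=1) 2-5(w=1)}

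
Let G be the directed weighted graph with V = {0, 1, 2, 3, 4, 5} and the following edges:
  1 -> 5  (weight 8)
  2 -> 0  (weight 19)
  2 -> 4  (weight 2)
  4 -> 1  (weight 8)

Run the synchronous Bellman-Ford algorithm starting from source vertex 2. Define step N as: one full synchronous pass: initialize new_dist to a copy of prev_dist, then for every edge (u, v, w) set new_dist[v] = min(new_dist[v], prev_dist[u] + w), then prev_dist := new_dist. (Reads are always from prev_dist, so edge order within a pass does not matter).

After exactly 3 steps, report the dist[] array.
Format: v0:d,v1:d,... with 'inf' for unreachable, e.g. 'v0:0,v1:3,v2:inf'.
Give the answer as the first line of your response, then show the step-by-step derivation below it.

v0:19,v1:10,v2:0,v3:inf,v4:2,v5:18

step 1: dist = v0:19,v1:inf,v2:0,v3:inf,v4:2,v5:inf
step 2: dist = v0:19,v1:10,v2:0,v3:inf,v4:2,v5:inf
step 3: dist = v0:19,v1:10,v2:0,v3:inf,v4:2,v5:18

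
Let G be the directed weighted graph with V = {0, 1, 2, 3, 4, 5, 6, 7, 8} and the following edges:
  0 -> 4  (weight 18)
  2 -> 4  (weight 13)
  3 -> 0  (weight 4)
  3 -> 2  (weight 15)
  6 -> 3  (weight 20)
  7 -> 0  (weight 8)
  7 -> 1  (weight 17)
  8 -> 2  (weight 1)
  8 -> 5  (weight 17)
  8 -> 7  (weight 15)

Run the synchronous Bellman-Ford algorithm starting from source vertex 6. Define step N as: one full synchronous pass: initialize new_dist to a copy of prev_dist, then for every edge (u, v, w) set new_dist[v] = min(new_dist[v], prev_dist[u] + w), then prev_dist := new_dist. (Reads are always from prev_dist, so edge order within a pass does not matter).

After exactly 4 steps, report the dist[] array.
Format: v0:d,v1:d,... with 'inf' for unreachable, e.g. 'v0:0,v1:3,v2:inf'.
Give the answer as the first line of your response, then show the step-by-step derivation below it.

v0:24,v1:inf,v2:35,v3:20,v4:42,v5:inf,v6:0,v7:inf,v8:inf

step 1: dist = v0:inf,v1:inf,v2:inf,v3:20,v4:inf,v5:inf,v6:0,v7:inf,v8:inf
step 2: dist = v0:24,v1:inf,v2:35,v3:20,v4:inf,v5:inf,v6:0,v7:inf,v8:inf
step 3: dist = v0:24,v1:inf,v2:35,v3:20,v4:42,v5:inf,v6:0,v7:inf,v8:inf
step 4: dist = v0:24,v1:inf,v2:35,v3:20,v4:42,v5:inf,v6:0,v7:inf,v8:inf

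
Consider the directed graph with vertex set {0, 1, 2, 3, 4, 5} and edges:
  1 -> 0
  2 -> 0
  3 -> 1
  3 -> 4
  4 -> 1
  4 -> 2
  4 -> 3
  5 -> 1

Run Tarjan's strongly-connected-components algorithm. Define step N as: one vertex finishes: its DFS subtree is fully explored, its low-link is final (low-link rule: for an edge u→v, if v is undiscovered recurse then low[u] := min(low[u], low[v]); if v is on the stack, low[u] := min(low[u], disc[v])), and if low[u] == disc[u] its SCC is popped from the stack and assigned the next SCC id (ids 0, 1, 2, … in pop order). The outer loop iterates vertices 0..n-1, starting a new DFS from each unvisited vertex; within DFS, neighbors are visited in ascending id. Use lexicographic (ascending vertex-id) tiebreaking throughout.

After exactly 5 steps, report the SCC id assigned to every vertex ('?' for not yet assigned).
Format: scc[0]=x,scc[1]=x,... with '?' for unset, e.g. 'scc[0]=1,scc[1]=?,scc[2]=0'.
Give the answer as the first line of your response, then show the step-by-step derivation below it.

scc[0]=0,scc[1]=1,scc[2]=2,scc[3]=3,scc[4]=3,scc[5]=?

step 1: low=(low[0]=0,low[1]=?,low[2]=?,low[3]=?,low[4]=?,low[5]=?); scc=(scc[0]=0,scc[1]=?,scc[2]=?,scc[3]=?,scc[4]=?,scc[5]=?)
step 2: low=(low[0]=0,low[1]=1,low[2]=?,low[3]=?,low[4]=?,low[5]=?); scc=(scc[0]=0,scc[1]=1,scc[2]=?,scc[3]=?,scc[4]=?,scc[5]=?)
step 3: low=(low[0]=0,low[1]=1,low[2]=2,low[3]=?,low[4]=?,low[5]=?); scc=(scc[0]=0,scc[1]=1,scc[2]=2,scc[3]=?,scc[4]=?,scc[5]=?)
step 4: low=(low[0]=0,low[1]=1,low[2]=2,low[3]=3,low[4]=3,low[5]=?); scc=(scc[0]=0,scc[1]=1,scc[2]=2,scc[3]=?,scc[4]=?,scc[5]=?)
step 5: low=(low[0]=0,low[1]=1,low[2]=2,low[3]=3,low[4]=3,low[5]=?); scc=(scc[0]=0,scc[1]=1,scc[2]=2,scc[3]=3,scc[4]=3,scc[5]=?)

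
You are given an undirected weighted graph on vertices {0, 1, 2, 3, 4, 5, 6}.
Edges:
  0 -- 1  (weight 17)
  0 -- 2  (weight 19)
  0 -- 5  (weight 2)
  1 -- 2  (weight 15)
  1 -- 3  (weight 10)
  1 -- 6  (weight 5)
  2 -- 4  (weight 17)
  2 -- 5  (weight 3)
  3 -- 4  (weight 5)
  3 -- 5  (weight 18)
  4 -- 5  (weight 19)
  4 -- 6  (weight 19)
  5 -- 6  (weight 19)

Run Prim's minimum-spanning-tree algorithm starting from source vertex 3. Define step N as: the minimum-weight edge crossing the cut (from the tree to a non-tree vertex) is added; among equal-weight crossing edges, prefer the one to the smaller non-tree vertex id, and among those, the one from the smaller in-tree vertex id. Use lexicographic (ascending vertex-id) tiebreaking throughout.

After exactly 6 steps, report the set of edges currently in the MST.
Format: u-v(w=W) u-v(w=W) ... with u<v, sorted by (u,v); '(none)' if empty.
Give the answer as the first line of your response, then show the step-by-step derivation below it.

0-5(w=2) 1-2(w=15) 1-3(w=10) 1-6(w=5) 2-5(w=3) 3-4(w=5)

step 1: add edge 3-4 (w=5); MST = {3-4(w=5)}
step 2: add edge 1-3 (w=10); MST = {1-3(w=10) 3-4(w=5)}
step 3: add edge 1-6 (w=5); MST = {1-3(w=10) 1-6(w=5) 3-4(w=5)}
step 4: add edge 1-2 (w=15); MST = {1-2(w=15) 1-3(w=10) 1-6(w=5) 3-4(w=5)}
step 5: add edge 2-5 (w=3); MST = {1-2(w=15) 1-3(w=10) 1-6(w=5) 2-5(w=3) 3-4(w=5)}
step 6: add edge 0-5 (w=2); MST = {0-5(w=2) 1-2(w=15) 1-3(w=10) 1-6(w=5) 2-5(w=3) 3-4(w=5)}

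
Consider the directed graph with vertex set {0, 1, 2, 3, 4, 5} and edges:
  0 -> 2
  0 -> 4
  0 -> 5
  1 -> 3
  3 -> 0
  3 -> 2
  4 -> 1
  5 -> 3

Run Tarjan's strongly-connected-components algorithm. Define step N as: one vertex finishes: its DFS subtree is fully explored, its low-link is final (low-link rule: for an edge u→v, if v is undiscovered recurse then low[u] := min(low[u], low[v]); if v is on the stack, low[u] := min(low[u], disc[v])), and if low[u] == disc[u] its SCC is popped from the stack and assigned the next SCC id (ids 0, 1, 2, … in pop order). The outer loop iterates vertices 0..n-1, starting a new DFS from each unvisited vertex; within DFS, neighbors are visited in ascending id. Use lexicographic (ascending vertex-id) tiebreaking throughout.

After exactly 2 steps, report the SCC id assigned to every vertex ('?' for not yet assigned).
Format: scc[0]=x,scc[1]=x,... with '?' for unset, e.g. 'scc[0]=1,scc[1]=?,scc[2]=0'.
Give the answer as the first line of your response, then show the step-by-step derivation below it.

scc[0]=?,scc[1]=?,scc[2]=0,scc[3]=?,scc[4]=?,scc[5]=?

step 1: low=(low[0]=0,low[1]=?,low[2]=1,low[3]=?,low[4]=?,low[5]=?); scc=(scc[0]=?,scc[1]=?,scc[2]=0,scc[3]=?,scc[4]=?,scc[5]=?)
step 2: low=(low[0]=0,low[1]=3,low[2]=1,low[3]=0,low[4]=2,low[5]=?); scc=(scc[0]=?,scc[1]=?,scc[2]=0,scc[3]=?,scc[4]=?,scc[5]=?)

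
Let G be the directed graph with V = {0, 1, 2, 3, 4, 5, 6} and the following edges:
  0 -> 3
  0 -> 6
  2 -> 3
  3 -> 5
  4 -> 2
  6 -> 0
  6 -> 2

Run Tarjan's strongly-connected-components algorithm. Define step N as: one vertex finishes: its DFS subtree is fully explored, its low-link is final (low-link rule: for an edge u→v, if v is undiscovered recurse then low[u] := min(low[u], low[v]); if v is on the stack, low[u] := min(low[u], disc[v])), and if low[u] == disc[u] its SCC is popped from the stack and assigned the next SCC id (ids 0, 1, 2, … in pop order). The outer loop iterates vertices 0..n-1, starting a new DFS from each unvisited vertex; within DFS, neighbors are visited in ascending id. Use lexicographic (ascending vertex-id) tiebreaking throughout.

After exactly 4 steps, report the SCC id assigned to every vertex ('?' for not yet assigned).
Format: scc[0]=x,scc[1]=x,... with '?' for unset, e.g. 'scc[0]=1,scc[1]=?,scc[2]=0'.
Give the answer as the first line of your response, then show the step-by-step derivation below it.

scc[0]=?,scc[1]=?,scc[2]=2,scc[3]=1,scc[4]=?,scc[5]=0,scc[6]=?

step 1: low=(low[0]=0,low[1]=?,low[2]=?,low[3]=1,low[4]=?,low[5]=2,low[6]=?); scc=(scc[0]=?,scc[1]=?,scc[2]=?,scc[3]=?,scc[4]=?,scc[5]=0,scc[6]=?)
step 2: low=(low[0]=0,low[1]=?,low[2]=?,low[3]=1,low[4]=?,low[5]=2,low[6]=?); scc=(scc[0]=?,scc[1]=?,scc[2]=?,scc[3]=1,scc[4]=?,scc[5]=0,scc[6]=?)
step 3: low=(low[0]=0,low[1]=?,low[2]=4,low[3]=1,low[4]=?,low[5]=2,low[6]=0); scc=(scc[0]=?,scc[1]=?,scc[2]=2,scc[3]=1,scc[4]=?,scc[5]=0,scc[6]=?)
step 4: low=(low[0]=0,low[1]=?,low[2]=4,low[3]=1,low[4]=?,low[5]=2,low[6]=0); scc=(scc[0]=?,scc[1]=?,scc[2]=2,scc[3]=1,scc[4]=?,scc[5]=0,scc[6]=?)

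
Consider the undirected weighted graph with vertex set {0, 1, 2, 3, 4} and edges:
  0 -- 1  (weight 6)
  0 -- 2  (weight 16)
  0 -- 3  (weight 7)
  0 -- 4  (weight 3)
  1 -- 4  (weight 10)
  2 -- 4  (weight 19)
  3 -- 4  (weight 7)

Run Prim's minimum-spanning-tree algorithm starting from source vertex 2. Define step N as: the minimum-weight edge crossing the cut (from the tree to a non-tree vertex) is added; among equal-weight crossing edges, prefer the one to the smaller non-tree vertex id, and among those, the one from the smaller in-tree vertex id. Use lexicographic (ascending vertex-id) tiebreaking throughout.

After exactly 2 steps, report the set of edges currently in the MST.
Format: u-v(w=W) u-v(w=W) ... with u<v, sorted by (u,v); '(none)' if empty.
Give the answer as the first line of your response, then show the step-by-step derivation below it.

0-2(w=16) 0-4(w=3)

step 1: add edge 0-2 (w=16); MST = {0-2(w=16)}
step 2: add edge 0-4 (w=3); MST = {0-2(w=16) 0-4(w=3)}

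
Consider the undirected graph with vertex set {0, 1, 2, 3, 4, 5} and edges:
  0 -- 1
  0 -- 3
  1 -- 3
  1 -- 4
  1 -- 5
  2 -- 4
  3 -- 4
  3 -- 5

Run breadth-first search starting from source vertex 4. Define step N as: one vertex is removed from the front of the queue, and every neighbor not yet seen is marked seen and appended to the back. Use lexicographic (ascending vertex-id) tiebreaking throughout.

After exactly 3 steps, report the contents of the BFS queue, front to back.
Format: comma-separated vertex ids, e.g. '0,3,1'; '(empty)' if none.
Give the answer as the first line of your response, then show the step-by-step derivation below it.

3,0,5

step 1: dequeue 4; queue=[1,2,3]; order=4
step 2: dequeue 1; queue=[2,3,0,5]; order=4,1
step 3: dequeue 2; queue=[3,0,5]; order=4,1,2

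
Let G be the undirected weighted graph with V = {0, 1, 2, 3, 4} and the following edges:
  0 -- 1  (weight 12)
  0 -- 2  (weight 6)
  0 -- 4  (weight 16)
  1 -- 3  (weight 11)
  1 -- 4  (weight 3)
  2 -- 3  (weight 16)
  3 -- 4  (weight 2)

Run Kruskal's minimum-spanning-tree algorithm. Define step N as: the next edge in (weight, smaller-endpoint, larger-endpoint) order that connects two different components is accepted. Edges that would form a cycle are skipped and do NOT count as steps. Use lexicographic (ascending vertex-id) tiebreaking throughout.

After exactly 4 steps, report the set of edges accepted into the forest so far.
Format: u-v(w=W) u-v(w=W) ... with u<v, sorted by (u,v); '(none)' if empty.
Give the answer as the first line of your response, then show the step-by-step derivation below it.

0-1(w=12) 0-2(w=6) 1-4(w=3) 3-4(w=2)

step 1: add edge 3-4 (w=2); MST = {3-4(w=2)}
step 2: add edge 1-4 (w=3); MST = {1-4(w=3) 3-4(w=2)}
step 3: add edge 0-2 (w=6); MST = {0-2(w=6) 1-4(w=3) 3-4(w=2)}
step 4: add edge 0-1 (w=12); MST = {0-1(w=12) 0-2(w=6) 1-4(w=3) 3-4(w=2)}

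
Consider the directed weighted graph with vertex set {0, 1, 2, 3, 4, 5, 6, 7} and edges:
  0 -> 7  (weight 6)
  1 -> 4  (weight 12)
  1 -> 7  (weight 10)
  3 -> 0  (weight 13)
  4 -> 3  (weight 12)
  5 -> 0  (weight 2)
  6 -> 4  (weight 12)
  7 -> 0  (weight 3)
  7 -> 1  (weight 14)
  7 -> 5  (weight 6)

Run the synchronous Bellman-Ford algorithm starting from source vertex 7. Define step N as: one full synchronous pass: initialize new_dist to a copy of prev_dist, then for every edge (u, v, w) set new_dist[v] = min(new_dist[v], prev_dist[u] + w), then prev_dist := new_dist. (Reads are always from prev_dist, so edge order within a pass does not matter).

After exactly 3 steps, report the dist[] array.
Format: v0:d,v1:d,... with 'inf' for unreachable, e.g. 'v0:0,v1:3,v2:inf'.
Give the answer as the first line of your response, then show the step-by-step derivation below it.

v0:3,v1:14,v2:inf,v3:38,v4:26,v5:6,v6:inf,v7:0

step 1: dist = v0:3,v1:14,v2:inf,v3:inf,v4:inf,v5:6,v6:inf,v7:0
step 2: dist = v0:3,v1:14,v2:inf,v3:inf,v4:26,v5:6,v6:inf,v7:0
step 3: dist = v0:3,v1:14,v2:inf,v3:38,v4:26,v5:6,v6:inf,v7:0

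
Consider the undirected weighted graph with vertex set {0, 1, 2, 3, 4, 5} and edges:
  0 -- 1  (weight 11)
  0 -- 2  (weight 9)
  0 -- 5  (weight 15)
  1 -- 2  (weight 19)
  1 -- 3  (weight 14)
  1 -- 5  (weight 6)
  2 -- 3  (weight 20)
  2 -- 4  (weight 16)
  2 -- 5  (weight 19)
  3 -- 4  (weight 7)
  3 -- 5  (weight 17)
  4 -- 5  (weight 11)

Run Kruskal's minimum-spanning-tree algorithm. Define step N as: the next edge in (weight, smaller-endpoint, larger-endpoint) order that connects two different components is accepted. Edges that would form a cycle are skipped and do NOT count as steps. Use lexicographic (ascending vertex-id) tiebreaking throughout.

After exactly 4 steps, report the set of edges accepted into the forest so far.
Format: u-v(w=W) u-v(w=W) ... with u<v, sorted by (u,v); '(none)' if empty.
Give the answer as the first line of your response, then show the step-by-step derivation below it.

0-1(w=11) 0-2(w=9) 1-5(w=6) 3-4(w=7)

step 1: add edge 1-5 (w=6); MST = {1-5(w=6)}
step 2: add edge 3-4 (w=7); MST = {1-5(w=6) 3-4(w=7)}
step 3: add edge 0-2 (w=9); MST = {0-2(w=9) 1-5(w=6) 3-4(w=7)}
step 4: add edge 0-1 (w=11); MST = {0-1(w=11) 0-2(w=9) 1-5(w=6) 3-4(w=7)}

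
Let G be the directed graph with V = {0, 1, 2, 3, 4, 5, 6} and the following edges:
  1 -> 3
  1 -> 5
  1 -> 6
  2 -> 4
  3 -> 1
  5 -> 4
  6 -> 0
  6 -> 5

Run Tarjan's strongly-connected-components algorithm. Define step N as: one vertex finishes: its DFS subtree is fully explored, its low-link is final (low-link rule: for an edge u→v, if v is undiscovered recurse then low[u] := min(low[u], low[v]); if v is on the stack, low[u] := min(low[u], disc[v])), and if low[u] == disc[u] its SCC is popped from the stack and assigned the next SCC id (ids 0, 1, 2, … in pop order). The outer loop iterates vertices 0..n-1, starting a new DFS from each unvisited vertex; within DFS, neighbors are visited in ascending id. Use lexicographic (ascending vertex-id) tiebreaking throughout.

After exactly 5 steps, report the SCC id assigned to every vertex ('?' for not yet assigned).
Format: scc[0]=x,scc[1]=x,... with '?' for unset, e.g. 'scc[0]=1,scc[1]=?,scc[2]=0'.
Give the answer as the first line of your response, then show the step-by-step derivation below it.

scc[0]=0,scc[1]=?,scc[2]=?,scc[3]=?,scc[4]=1,scc[5]=2,scc[6]=3

step 1: low=(low[0]=0,low[1]=?,low[2]=?,low[3]=?,low[4]=?,low[5]=?,low[6]=?); scc=(scc[0]=0,scc[1]=?,scc[2]=?,scc[3]=?,scc[4]=?,scc[5]=?,scc[6]=?)
step 2: low=(low[0]=0,low[1]=1,low[2]=?,low[3]=1,low[4]=?,low[5]=?,low[6]=?); scc=(scc[0]=0,scc[1]=?,scc[2]=?,scc[3]=?,scc[4]=?,scc[5]=?,scc[6]=?)
step 3: low=(low[0]=0,low[1]=1,low[2]=?,low[3]=1,low[4]=4,low[5]=3,low[6]=?); scc=(scc[0]=0,scc[1]=?,scc[2]=?,scc[3]=?,scc[4]=1,scc[5]=?,scc[6]=?)
step 4: low=(low[0]=0,low[1]=1,low[2]=?,low[3]=1,low[4]=4,low[5]=3,low[6]=?); scc=(scc[0]=0,scc[1]=?,scc[2]=?,scc[3]=?,scc[4]=1,scc[5]=2,scc[6]=?)
step 5: low=(low[0]=0,low[1]=1,low[2]=?,low[3]=1,low[4]=4,low[5]=3,low[6]=5); scc=(scc[0]=0,scc[1]=?,scc[2]=?,scc[3]=?,scc[4]=1,scc[5]=2,scc[6]=3)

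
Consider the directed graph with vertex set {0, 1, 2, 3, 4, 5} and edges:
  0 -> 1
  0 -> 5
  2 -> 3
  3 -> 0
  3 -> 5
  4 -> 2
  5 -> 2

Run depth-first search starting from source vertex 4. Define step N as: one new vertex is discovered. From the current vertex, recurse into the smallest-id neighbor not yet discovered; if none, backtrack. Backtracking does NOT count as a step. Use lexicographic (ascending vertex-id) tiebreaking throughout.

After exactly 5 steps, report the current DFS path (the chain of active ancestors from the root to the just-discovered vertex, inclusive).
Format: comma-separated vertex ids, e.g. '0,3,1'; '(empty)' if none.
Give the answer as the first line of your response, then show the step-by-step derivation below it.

4,2,3,0,1

step 1: discover 4; path=4; order=4
step 2: discover 2; path=4>2; order=4,2
step 3: discover 3; path=4>2>3; order=4,2,3
step 4: discover 0; path=4>2>3>0; order=4,2,3,0
step 5: discover 1; path=4>2>3>0>1; order=4,2,3,0,1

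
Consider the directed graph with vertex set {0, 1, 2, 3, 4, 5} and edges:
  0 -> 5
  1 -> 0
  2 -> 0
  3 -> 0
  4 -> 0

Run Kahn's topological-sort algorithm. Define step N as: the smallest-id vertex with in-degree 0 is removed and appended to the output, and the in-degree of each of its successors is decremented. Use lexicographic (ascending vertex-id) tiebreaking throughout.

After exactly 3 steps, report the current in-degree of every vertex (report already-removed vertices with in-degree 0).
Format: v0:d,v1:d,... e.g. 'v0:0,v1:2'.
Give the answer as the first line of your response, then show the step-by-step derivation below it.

v0:1,v1:0,v2:0,v3:0,v4:0,v5:1

step 1: output 1; order=[1]; indeg=(3,0,0,0,0,1)
step 2: output 2; order=[1,2]; indeg=(2,0,0,0,0,1)
step 3: output 3; order=[1,2,3]; indeg=(1,0,0,0,0,1)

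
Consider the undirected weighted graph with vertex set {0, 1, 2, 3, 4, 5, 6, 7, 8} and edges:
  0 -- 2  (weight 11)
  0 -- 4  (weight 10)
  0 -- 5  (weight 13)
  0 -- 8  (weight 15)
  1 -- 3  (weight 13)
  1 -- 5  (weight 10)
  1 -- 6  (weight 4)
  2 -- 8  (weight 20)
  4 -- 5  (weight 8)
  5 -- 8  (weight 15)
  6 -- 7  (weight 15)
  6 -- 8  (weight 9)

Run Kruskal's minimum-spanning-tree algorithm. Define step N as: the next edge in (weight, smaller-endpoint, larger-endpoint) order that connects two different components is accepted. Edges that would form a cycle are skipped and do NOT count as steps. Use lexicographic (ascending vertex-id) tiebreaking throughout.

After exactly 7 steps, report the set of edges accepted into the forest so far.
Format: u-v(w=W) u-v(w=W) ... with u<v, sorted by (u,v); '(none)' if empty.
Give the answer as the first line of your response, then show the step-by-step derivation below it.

0-2(w=11) 0-4(w=10) 1-3(w=13) 1-5(w=10) 1-6(w=4) 4-5(w=8) 6-8(w=9)

step 1: add edge 1-6 (w=4); MST = {1-6(w=4)}
step 2: add edge 4-5 (w=8); MST = {1-6(w=4) 4-5(w=8)}
step 3: add edge 6-8 (w=9); MST = {1-6(w=4) 4-5(w=8) 6-8(w=9)}
step 4: add edge 0-4 (w=10); MST = {0-4(w=10) 1-6(w=4) 4-5(w=8) 6-8(w=9)}
step 5: add edge 1-5 (w=10); MST = {0-4(w=10) 1-5(w=10) 1-6(w=4) 4-5(w=8) 6-8(w=9)}
step 6: add edge 0-2 (w=11); MST = {0-2(w=11) 0-4(w=10) 1-5(w=10) 1-6(w=4) 4-5(w=8) 6-8(w=9)}
step 7: add edge 1-3 (w=13); MST = {0-2(w=11) 0-4(w=10) 1-3(w=13) 1-5(w=10) 1-6(w=4) 4-5(w=8) 6-8(w=9)}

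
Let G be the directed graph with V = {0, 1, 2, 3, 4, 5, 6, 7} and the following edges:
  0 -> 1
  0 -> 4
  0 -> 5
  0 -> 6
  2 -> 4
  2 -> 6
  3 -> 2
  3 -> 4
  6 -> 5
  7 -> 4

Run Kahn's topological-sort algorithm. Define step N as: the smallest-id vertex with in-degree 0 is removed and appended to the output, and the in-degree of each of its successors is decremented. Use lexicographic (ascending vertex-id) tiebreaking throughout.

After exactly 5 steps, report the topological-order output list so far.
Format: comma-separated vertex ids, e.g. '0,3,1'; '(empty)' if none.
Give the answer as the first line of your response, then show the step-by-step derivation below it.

0,1,3,2,6

step 1: output 0; order=[0]; indeg=(0,0,1,0,3,1,1,0)
step 2: output 1; order=[0,1]; indeg=(0,0,1,0,3,1,1,0)
step 3: output 3; order=[0,1,3]; indeg=(0,0,0,0,2,1,1,0)
step 4: output 2; order=[0,1,3,2]; indeg=(0,0,0,0,1,1,0,0)
step 5: output 6; order=[0,1,3,2,6]; indeg=(0,0,0,0,1,0,0,0)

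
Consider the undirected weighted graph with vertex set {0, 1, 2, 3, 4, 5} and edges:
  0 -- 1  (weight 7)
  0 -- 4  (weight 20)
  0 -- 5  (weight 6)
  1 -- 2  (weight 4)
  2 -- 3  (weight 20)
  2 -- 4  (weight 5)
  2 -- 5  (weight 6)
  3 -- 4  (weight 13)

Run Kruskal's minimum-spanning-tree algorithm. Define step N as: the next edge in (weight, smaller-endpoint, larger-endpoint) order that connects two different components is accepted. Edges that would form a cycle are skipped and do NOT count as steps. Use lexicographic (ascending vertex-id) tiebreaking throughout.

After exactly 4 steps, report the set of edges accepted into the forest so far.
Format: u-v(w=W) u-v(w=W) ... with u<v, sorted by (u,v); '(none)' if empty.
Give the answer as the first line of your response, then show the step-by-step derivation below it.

0-5(w=6) 1-2(w=4) 2-4(w=5) 2-5(w=6)

step 1: add edge 1-2 (w=4); MST = {1-2(w=4)}
step 2: add edge 2-4 (w=5); MST = {1-2(w=4) 2-4(w=5)}
step 3: add edge 0-5 (w=6); MST = {0-5(w=6) 1-2(w=4) 2-4(w=5)}
step 4: add edge 2-5 (w=6); MST = {0-5(w=6) 1-2(w=4) 2-4(w=5) 2-5(w=6)}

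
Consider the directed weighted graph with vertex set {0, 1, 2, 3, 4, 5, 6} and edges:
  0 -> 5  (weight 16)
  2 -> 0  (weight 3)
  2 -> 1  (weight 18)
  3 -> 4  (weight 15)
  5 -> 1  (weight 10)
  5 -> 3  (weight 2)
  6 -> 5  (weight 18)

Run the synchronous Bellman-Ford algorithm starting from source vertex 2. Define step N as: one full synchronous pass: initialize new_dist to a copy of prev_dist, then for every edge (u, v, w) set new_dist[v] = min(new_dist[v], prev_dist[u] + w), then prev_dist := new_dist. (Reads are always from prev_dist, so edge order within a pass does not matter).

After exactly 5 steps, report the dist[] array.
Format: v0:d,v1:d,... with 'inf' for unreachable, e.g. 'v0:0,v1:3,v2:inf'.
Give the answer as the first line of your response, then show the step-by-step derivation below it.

v0:3,v1:18,v2:0,v3:21,v4:36,v5:19,v6:inf

step 1: dist = v0:3,v1:18,v2:0,v3:inf,v4:inf,v5:inf,v6:inf
step 2: dist = v0:3,v1:18,v2:0,v3:inf,v4:inf,v5:19,v6:inf
step 3: dist = v0:3,v1:18,v2:0,v3:21,v4:inf,v5:19,v6:inf
step 4: dist = v0:3,v1:18,v2:0,v3:21,v4:36,v5:19,v6:inf
step 5: dist = v0:3,v1:18,v2:0,v3:21,v4:36,v5:19,v6:inf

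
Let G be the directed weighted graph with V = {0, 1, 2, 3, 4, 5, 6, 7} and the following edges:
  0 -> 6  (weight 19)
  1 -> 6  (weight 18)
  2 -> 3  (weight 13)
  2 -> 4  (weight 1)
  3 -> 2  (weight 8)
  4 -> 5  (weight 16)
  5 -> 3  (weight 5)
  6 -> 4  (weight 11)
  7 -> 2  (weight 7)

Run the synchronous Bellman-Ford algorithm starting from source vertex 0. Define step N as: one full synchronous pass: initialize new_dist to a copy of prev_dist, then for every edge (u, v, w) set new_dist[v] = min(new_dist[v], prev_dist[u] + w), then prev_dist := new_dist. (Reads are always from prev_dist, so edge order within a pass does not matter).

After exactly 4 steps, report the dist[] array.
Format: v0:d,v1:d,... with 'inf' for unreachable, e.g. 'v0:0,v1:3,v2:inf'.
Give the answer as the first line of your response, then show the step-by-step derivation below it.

v0:0,v1:inf,v2:inf,v3:51,v4:30,v5:46,v6:19,v7:inf

step 1: dist = v0:0,v1:inf,v2:inf,v3:inf,v4:inf,v5:inf,v6:19,v7:inf
step 2: dist = v0:0,v1:inf,v2:inf,v3:inf,v4:30,v5:inf,v6:19,v7:inf
step 3: dist = v0:0,v1:inf,v2:inf,v3:inf,v4:30,v5:46,v6:19,v7:inf
step 4: dist = v0:0,v1:inf,v2:inf,v3:51,v4:30,v5:46,v6:19,v7:inf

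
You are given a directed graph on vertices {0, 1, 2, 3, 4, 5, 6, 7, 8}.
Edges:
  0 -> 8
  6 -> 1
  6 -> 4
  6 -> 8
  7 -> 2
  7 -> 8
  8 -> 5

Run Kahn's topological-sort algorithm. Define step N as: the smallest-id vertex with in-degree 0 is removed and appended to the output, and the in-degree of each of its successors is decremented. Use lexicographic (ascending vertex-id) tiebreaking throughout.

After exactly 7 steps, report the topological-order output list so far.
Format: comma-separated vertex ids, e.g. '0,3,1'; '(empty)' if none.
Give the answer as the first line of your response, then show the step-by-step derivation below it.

0,3,6,1,4,7,2

step 1: output 0; order=[0]; indeg=(0,1,1,0,1,1,0,0,2)
step 2: output 3; order=[0,3]; indeg=(0,1,1,0,1,1,0,0,2)
step 3: output 6; order=[0,3,6]; indeg=(0,0,1,0,0,1,0,0,1)
step 4: output 1; order=[0,3,6,1]; indeg=(0,0,1,0,0,1,0,0,1)
step 5: output 4; order=[0,3,6,1,4]; indeg=(0,0,1,0,0,1,0,0,1)
step 6: output 7; order=[0,3,6,1,4,7]; indeg=(0,0,0,0,0,1,0,0,0)
step 7: output 2; order=[0,3,6,1,4,7,2]; indeg=(0,0,0,0,0,1,0,0,0)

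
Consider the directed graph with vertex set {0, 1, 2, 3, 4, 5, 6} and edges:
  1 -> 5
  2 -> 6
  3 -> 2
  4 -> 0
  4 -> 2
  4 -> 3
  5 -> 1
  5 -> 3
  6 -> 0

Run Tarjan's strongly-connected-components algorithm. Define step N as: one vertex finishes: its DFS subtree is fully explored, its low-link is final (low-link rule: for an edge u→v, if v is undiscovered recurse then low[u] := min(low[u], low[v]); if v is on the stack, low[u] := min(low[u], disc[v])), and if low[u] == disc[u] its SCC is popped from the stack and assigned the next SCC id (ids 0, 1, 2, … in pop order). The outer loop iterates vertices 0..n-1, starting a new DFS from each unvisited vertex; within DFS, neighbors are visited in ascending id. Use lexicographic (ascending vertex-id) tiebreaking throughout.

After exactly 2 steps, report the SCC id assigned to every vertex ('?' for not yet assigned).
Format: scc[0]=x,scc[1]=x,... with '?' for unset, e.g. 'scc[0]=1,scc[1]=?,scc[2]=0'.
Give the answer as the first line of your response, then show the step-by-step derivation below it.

scc[0]=0,scc[1]=?,scc[2]=?,scc[3]=?,scc[4]=?,scc[5]=?,scc[6]=1

step 1: low=(low[0]=0,low[1]=?,low[2]=?,low[3]=?,low[4]=?,low[5]=?,low[6]=?); scc=(scc[0]=0,scc[1]=?,scc[2]=?,scc[3]=?,scc[4]=?,scc[5]=?,scc[6]=?)
step 2: low=(low[0]=0,low[1]=1,low[2]=4,low[3]=3,low[4]=?,low[5]=1,low[6]=5); scc=(scc[0]=0,scc[1]=?,scc[2]=?,scc[3]=?,scc[4]=?,scc[5]=?,scc[6]=1)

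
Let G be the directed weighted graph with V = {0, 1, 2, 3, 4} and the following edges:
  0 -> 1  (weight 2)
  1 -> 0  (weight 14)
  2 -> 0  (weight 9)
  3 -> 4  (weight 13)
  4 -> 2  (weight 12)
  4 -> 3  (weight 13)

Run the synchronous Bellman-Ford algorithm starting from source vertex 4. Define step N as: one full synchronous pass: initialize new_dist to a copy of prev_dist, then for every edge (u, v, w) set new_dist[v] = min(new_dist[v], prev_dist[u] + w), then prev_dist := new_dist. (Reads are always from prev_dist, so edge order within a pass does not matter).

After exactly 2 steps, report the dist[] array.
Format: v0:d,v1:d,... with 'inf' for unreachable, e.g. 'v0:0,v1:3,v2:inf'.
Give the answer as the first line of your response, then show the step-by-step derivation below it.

v0:21,v1:inf,v2:12,v3:13,v4:0

step 1: dist = v0:inf,v1:inf,v2:12,v3:13,v4:0
step 2: dist = v0:21,v1:inf,v2:12,v3:13,v4:0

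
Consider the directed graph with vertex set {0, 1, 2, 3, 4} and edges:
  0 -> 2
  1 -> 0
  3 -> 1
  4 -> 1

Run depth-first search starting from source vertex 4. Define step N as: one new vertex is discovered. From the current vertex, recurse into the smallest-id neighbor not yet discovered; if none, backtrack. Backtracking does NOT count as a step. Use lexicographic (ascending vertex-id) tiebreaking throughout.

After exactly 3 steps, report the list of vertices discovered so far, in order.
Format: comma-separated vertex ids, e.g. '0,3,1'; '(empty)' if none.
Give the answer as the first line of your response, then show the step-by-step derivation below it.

4,1,0

step 1: discover 4; path=4; order=4
step 2: discover 1; path=4>1; order=4,1
step 3: discover 0; path=4>1>0; order=4,1,0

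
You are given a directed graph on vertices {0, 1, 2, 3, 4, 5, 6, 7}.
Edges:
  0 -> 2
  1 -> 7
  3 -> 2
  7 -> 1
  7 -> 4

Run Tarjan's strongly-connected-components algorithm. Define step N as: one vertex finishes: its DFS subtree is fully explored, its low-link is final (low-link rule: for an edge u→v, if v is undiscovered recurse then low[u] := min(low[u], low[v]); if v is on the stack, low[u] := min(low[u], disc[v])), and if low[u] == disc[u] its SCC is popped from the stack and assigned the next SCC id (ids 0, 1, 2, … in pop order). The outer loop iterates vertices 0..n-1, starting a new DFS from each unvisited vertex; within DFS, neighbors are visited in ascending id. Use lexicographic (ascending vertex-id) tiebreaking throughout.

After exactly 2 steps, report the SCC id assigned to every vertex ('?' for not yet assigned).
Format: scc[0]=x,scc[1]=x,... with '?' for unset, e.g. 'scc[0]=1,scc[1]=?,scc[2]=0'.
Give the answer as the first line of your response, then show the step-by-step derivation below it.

scc[0]=1,scc[1]=?,scc[2]=0,scc[3]=?,scc[4]=?,scc[5]=?,scc[6]=?,scc[7]=?

step 1: low=(low[0]=0,low[1]=?,low[2]=1,low[3]=?,low[4]=?,low[5]=?,low[6]=?,low[7]=?); scc=(scc[0]=?,scc[1]=?,scc[2]=0,scc[3]=?,scc[4]=?,scc[5]=?,scc[6]=?,scc[7]=?)
step 2: low=(low[0]=0,low[1]=?,low[2]=1,low[3]=?,low[4]=?,low[5]=?,low[6]=?,low[7]=?); scc=(scc[0]=1,scc[1]=?,scc[2]=0,scc[3]=?,scc[4]=?,scc[5]=?,scc[6]=?,scc[7]=?)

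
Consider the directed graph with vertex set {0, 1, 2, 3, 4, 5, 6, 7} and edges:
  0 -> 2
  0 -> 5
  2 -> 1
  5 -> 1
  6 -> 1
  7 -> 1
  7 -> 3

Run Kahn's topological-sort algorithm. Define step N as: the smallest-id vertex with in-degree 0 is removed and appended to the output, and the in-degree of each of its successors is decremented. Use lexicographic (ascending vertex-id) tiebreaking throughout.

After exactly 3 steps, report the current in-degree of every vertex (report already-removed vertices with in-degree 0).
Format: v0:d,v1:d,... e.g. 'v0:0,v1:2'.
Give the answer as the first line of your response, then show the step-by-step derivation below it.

v0:0,v1:3,v2:0,v3:1,v4:0,v5:0,v6:0,v7:0

step 1: output 0; order=[0]; indeg=(0,4,0,1,0,0,0,0)
step 2: output 2; order=[0,2]; indeg=(0,3,0,1,0,0,0,0)
step 3: output 4; order=[0,2,4]; indeg=(0,3,0,1,0,0,0,0)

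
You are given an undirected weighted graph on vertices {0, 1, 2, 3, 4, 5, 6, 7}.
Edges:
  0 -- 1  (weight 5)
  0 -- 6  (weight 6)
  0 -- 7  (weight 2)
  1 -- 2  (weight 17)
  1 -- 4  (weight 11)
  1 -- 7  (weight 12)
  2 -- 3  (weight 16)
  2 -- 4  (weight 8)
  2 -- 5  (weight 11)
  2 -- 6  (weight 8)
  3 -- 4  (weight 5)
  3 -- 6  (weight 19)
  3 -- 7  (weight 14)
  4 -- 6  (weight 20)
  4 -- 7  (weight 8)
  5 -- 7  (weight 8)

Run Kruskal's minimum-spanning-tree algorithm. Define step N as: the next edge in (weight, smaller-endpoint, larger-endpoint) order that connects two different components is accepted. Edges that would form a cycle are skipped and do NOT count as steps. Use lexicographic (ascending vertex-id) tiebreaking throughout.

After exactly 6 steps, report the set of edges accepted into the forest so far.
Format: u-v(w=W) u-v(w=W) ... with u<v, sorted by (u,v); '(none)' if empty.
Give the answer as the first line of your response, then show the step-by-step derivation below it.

0-1(w=5) 0-6(w=6) 0-7(w=2) 2-4(w=8) 2-6(w=8) 3-4(w=5)

step 1: add edge 0-7 (w=2); MST = {0-7(w=2)}
step 2: add edge 0-1 (w=5); MST = {0-1(w=5) 0-7(w=2)}
step 3: add edge 3-4 (w=5); MST = {0-1(w=5) 0-7(w=2) 3-4(w=5)}
step 4: add edge 0-6 (w=6); MST = {0-1(w=5) 0-6(w=6) 0-7(w=2) 3-4(w=5)}
step 5: add edge 2-4 (w=8); MST = {0-1(w=5) 0-6(w=6) 0-7(w=2) 2-4(w=8) 3-4(w=5)}
step 6: add edge 2-6 (w=8); MST = {0-1(w=5) 0-6(w=6) 0-7(w=2) 2-4(w=8) 2-6(w=8) 3-4(w=5)}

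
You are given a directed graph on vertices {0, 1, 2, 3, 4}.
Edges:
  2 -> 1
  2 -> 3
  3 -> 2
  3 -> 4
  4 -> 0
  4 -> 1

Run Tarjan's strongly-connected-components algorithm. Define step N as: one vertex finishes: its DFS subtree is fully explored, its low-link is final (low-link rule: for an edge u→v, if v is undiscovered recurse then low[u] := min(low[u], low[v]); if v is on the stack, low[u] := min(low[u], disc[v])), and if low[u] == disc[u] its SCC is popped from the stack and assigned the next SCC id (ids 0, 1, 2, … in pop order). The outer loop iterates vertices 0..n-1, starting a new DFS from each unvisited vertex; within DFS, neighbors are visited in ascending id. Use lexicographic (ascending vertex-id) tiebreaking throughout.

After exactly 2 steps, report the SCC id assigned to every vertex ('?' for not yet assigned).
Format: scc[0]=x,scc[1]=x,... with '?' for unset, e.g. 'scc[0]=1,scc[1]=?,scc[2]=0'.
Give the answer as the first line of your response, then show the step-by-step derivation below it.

scc[0]=0,scc[1]=1,scc[2]=?,scc[3]=?,scc[4]=?

step 1: low=(low[0]=0,low[1]=?,low[2]=?,low[3]=?,low[4]=?); scc=(scc[0]=0,scc[1]=?,scc[2]=?,scc[3]=?,scc[4]=?)
step 2: low=(low[0]=0,low[1]=1,low[2]=?,low[3]=?,low[4]=?); scc=(scc[0]=0,scc[1]=1,scc[2]=?,scc[3]=?,scc[4]=?)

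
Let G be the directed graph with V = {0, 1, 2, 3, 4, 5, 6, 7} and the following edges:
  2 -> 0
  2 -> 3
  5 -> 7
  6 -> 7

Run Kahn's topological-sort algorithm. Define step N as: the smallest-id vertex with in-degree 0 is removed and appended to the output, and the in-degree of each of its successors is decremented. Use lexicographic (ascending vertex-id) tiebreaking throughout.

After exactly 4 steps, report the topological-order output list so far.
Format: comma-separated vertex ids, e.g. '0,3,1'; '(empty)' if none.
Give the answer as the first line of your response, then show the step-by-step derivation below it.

1,2,0,3

step 1: output 1; order=[1]; indeg=(1,0,0,1,0,0,0,2)
step 2: output 2; order=[1,2]; indeg=(0,0,0,0,0,0,0,2)
step 3: output 0; order=[1,2,0]; indeg=(0,0,0,0,0,0,0,2)
step 4: output 3; order=[1,2,0,3]; indeg=(0,0,0,0,0,0,0,2)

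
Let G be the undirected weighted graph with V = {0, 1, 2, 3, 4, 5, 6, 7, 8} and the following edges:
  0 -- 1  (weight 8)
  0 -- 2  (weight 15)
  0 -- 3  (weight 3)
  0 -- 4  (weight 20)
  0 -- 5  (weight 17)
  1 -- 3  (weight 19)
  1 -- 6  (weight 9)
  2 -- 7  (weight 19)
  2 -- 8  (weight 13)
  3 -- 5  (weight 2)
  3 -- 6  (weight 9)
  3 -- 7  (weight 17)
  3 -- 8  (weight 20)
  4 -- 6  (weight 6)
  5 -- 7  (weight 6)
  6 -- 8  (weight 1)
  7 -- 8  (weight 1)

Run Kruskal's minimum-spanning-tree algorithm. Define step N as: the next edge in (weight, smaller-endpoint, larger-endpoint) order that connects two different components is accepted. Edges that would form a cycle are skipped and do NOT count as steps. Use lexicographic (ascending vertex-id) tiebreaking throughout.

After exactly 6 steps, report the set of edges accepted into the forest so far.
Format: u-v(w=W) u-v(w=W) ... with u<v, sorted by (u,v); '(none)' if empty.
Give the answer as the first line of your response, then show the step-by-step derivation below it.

0-3(w=3) 3-5(w=2) 4-6(w=6) 5-7(w=6) 6-8(w=1) 7-8(w=1)

step 1: add edge 6-8 (w=1); MST = {6-8(w=1)}
step 2: add edge 7-8 (w=1); MST = {6-8(w=1) 7-8(w=1)}
step 3: add edge 3-5 (w=2); MST = {3-5(w=2) 6-8(w=1) 7-8(w=1)}
step 4: add edge 0-3 (w=3); MST = {0-3(w=3) 3-5(w=2) 6-8(w=1) 7-8(w=1)}
step 5: add edge 4-6 (w=6); MST = {0-3(w=3) 3-5(w=2) 4-6(w=6) 6-8(w=1) 7-8(w=1)}
step 6: add edge 5-7 (w=6); MST = {0-3(w=3) 3-5(w=2) 4-6(w=6) 5-7(w=6) 6-8(w=1) 7-8(w=1)}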